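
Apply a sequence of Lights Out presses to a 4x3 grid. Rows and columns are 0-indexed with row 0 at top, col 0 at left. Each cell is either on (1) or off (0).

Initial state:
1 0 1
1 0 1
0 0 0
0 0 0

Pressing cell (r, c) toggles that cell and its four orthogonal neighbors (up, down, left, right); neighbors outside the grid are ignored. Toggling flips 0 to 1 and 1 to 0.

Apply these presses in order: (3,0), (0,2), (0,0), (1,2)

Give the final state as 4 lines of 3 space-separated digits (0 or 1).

After press 1 at (3,0):
1 0 1
1 0 1
1 0 0
1 1 0

After press 2 at (0,2):
1 1 0
1 0 0
1 0 0
1 1 0

After press 3 at (0,0):
0 0 0
0 0 0
1 0 0
1 1 0

After press 4 at (1,2):
0 0 1
0 1 1
1 0 1
1 1 0

Answer: 0 0 1
0 1 1
1 0 1
1 1 0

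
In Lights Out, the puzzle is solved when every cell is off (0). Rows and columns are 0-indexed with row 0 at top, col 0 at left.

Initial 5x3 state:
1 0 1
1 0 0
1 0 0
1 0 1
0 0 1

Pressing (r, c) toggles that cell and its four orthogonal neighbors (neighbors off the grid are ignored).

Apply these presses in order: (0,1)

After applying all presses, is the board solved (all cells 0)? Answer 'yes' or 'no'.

After press 1 at (0,1):
0 1 0
1 1 0
1 0 0
1 0 1
0 0 1

Lights still on: 7

Answer: no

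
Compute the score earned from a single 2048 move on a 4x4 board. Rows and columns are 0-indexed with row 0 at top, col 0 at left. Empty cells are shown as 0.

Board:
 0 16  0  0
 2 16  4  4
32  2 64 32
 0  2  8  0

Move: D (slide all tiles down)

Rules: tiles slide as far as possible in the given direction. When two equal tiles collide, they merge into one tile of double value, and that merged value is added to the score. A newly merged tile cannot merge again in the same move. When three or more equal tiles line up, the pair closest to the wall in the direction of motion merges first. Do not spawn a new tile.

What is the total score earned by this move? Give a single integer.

Answer: 36

Derivation:
Slide down:
col 0: [0, 2, 32, 0] -> [0, 0, 2, 32]  score +0 (running 0)
col 1: [16, 16, 2, 2] -> [0, 0, 32, 4]  score +36 (running 36)
col 2: [0, 4, 64, 8] -> [0, 4, 64, 8]  score +0 (running 36)
col 3: [0, 4, 32, 0] -> [0, 0, 4, 32]  score +0 (running 36)
Board after move:
 0  0  0  0
 0  0  4  0
 2 32 64  4
32  4  8 32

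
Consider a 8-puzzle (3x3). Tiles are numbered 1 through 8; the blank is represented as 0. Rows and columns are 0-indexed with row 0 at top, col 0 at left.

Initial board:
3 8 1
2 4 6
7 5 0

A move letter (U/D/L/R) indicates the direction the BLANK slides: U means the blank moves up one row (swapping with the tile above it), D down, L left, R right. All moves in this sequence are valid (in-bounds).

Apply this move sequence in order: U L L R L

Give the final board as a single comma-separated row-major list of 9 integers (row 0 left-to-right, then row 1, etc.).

After move 1 (U):
3 8 1
2 4 0
7 5 6

After move 2 (L):
3 8 1
2 0 4
7 5 6

After move 3 (L):
3 8 1
0 2 4
7 5 6

After move 4 (R):
3 8 1
2 0 4
7 5 6

After move 5 (L):
3 8 1
0 2 4
7 5 6

Answer: 3, 8, 1, 0, 2, 4, 7, 5, 6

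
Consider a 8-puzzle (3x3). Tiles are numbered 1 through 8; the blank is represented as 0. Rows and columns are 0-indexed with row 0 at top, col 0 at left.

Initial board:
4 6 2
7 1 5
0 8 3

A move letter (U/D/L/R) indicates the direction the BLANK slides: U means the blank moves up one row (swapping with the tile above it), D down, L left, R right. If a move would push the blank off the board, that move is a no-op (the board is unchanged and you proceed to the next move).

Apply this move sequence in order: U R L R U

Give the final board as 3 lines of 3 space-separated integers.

After move 1 (U):
4 6 2
0 1 5
7 8 3

After move 2 (R):
4 6 2
1 0 5
7 8 3

After move 3 (L):
4 6 2
0 1 5
7 8 3

After move 4 (R):
4 6 2
1 0 5
7 8 3

After move 5 (U):
4 0 2
1 6 5
7 8 3

Answer: 4 0 2
1 6 5
7 8 3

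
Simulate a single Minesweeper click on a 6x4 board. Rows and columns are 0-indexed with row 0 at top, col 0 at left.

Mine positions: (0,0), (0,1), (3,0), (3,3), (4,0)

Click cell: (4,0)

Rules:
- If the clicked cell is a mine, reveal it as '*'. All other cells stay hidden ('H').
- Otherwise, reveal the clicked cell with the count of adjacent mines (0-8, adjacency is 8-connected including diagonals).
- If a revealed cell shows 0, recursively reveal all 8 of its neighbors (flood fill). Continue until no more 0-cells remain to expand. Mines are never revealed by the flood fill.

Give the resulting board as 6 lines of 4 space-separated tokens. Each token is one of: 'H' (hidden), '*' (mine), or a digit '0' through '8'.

H H H H
H H H H
H H H H
H H H H
* H H H
H H H H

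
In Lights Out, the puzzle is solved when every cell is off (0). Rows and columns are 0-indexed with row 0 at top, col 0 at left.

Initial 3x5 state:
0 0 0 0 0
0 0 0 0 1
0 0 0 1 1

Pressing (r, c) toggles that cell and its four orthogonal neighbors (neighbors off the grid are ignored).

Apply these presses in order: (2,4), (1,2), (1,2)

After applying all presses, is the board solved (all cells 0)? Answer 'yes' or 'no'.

After press 1 at (2,4):
0 0 0 0 0
0 0 0 0 0
0 0 0 0 0

After press 2 at (1,2):
0 0 1 0 0
0 1 1 1 0
0 0 1 0 0

After press 3 at (1,2):
0 0 0 0 0
0 0 0 0 0
0 0 0 0 0

Lights still on: 0

Answer: yes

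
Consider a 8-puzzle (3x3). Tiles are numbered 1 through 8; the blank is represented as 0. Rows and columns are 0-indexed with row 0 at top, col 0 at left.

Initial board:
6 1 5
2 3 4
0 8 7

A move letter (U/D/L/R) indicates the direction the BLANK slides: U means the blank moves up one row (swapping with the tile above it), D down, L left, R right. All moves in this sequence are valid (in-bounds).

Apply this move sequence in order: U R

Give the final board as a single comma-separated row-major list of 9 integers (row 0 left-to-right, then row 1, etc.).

After move 1 (U):
6 1 5
0 3 4
2 8 7

After move 2 (R):
6 1 5
3 0 4
2 8 7

Answer: 6, 1, 5, 3, 0, 4, 2, 8, 7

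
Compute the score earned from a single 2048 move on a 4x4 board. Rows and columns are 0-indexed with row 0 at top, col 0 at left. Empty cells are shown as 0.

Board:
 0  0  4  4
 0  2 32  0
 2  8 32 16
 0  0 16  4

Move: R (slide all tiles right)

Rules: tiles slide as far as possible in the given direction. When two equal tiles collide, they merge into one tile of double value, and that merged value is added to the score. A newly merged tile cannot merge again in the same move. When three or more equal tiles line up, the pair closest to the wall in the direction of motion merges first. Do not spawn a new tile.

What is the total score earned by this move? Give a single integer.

Slide right:
row 0: [0, 0, 4, 4] -> [0, 0, 0, 8]  score +8 (running 8)
row 1: [0, 2, 32, 0] -> [0, 0, 2, 32]  score +0 (running 8)
row 2: [2, 8, 32, 16] -> [2, 8, 32, 16]  score +0 (running 8)
row 3: [0, 0, 16, 4] -> [0, 0, 16, 4]  score +0 (running 8)
Board after move:
 0  0  0  8
 0  0  2 32
 2  8 32 16
 0  0 16  4

Answer: 8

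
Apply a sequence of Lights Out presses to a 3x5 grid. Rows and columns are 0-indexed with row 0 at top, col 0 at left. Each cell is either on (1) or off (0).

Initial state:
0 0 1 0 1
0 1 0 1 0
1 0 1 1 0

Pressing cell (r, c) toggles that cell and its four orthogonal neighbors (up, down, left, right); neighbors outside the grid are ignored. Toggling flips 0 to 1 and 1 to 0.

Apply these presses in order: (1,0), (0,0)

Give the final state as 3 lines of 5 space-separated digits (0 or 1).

Answer: 0 1 1 0 1
0 0 0 1 0
0 0 1 1 0

Derivation:
After press 1 at (1,0):
1 0 1 0 1
1 0 0 1 0
0 0 1 1 0

After press 2 at (0,0):
0 1 1 0 1
0 0 0 1 0
0 0 1 1 0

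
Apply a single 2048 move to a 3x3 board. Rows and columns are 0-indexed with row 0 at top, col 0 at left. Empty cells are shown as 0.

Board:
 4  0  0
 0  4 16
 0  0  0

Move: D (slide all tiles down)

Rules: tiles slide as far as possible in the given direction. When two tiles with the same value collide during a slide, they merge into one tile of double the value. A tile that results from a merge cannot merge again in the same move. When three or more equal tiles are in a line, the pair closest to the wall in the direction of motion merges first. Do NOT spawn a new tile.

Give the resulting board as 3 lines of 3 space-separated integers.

Answer:  0  0  0
 0  0  0
 4  4 16

Derivation:
Slide down:
col 0: [4, 0, 0] -> [0, 0, 4]
col 1: [0, 4, 0] -> [0, 0, 4]
col 2: [0, 16, 0] -> [0, 0, 16]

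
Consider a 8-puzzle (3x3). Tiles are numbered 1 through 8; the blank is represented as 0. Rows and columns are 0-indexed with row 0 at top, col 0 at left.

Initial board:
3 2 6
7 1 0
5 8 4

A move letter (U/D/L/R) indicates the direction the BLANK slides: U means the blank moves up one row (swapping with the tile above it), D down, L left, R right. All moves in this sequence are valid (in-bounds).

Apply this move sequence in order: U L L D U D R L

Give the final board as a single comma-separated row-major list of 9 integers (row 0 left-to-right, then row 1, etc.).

After move 1 (U):
3 2 0
7 1 6
5 8 4

After move 2 (L):
3 0 2
7 1 6
5 8 4

After move 3 (L):
0 3 2
7 1 6
5 8 4

After move 4 (D):
7 3 2
0 1 6
5 8 4

After move 5 (U):
0 3 2
7 1 6
5 8 4

After move 6 (D):
7 3 2
0 1 6
5 8 4

After move 7 (R):
7 3 2
1 0 6
5 8 4

After move 8 (L):
7 3 2
0 1 6
5 8 4

Answer: 7, 3, 2, 0, 1, 6, 5, 8, 4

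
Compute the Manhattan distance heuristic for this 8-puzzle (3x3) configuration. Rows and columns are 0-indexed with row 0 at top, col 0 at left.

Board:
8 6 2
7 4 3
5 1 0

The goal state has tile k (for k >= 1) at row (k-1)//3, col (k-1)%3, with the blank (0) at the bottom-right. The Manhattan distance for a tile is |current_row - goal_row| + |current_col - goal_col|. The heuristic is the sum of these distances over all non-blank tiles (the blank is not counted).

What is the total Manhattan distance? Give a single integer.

Answer: 14

Derivation:
Tile 8: (0,0)->(2,1) = 3
Tile 6: (0,1)->(1,2) = 2
Tile 2: (0,2)->(0,1) = 1
Tile 7: (1,0)->(2,0) = 1
Tile 4: (1,1)->(1,0) = 1
Tile 3: (1,2)->(0,2) = 1
Tile 5: (2,0)->(1,1) = 2
Tile 1: (2,1)->(0,0) = 3
Sum: 3 + 2 + 1 + 1 + 1 + 1 + 2 + 3 = 14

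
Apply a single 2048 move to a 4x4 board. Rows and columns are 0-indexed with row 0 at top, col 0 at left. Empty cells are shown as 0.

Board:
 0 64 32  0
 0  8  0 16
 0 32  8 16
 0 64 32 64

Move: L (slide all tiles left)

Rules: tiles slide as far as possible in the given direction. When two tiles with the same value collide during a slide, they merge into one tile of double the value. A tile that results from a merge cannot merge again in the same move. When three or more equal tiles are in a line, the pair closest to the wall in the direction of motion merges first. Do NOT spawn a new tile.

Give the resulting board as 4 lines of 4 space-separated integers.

Slide left:
row 0: [0, 64, 32, 0] -> [64, 32, 0, 0]
row 1: [0, 8, 0, 16] -> [8, 16, 0, 0]
row 2: [0, 32, 8, 16] -> [32, 8, 16, 0]
row 3: [0, 64, 32, 64] -> [64, 32, 64, 0]

Answer: 64 32  0  0
 8 16  0  0
32  8 16  0
64 32 64  0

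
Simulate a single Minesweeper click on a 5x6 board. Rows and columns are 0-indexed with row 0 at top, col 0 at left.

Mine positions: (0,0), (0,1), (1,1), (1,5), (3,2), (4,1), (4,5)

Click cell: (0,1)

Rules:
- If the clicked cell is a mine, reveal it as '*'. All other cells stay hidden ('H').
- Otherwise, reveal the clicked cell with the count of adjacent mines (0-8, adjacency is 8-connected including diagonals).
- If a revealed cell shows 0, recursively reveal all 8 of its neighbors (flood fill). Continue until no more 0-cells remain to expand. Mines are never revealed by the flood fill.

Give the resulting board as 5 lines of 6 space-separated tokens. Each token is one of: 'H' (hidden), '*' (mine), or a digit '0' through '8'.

H * H H H H
H H H H H H
H H H H H H
H H H H H H
H H H H H H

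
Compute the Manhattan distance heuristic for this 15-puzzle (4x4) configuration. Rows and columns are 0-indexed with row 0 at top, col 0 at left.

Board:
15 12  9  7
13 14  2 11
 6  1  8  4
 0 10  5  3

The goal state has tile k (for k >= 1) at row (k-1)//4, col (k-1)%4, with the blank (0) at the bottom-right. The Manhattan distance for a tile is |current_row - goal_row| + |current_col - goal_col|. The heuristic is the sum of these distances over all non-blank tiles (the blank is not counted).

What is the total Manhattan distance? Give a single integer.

Answer: 41

Derivation:
Tile 15: at (0,0), goal (3,2), distance |0-3|+|0-2| = 5
Tile 12: at (0,1), goal (2,3), distance |0-2|+|1-3| = 4
Tile 9: at (0,2), goal (2,0), distance |0-2|+|2-0| = 4
Tile 7: at (0,3), goal (1,2), distance |0-1|+|3-2| = 2
Tile 13: at (1,0), goal (3,0), distance |1-3|+|0-0| = 2
Tile 14: at (1,1), goal (3,1), distance |1-3|+|1-1| = 2
Tile 2: at (1,2), goal (0,1), distance |1-0|+|2-1| = 2
Tile 11: at (1,3), goal (2,2), distance |1-2|+|3-2| = 2
Tile 6: at (2,0), goal (1,1), distance |2-1|+|0-1| = 2
Tile 1: at (2,1), goal (0,0), distance |2-0|+|1-0| = 3
Tile 8: at (2,2), goal (1,3), distance |2-1|+|2-3| = 2
Tile 4: at (2,3), goal (0,3), distance |2-0|+|3-3| = 2
Tile 10: at (3,1), goal (2,1), distance |3-2|+|1-1| = 1
Tile 5: at (3,2), goal (1,0), distance |3-1|+|2-0| = 4
Tile 3: at (3,3), goal (0,2), distance |3-0|+|3-2| = 4
Sum: 5 + 4 + 4 + 2 + 2 + 2 + 2 + 2 + 2 + 3 + 2 + 2 + 1 + 4 + 4 = 41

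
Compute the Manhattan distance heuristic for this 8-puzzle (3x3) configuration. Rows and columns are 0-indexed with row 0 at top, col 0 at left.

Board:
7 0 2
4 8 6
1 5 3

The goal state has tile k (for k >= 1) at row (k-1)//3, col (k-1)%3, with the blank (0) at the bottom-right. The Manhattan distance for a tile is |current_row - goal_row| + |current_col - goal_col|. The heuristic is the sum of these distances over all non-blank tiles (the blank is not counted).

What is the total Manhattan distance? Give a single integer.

Tile 7: at (0,0), goal (2,0), distance |0-2|+|0-0| = 2
Tile 2: at (0,2), goal (0,1), distance |0-0|+|2-1| = 1
Tile 4: at (1,0), goal (1,0), distance |1-1|+|0-0| = 0
Tile 8: at (1,1), goal (2,1), distance |1-2|+|1-1| = 1
Tile 6: at (1,2), goal (1,2), distance |1-1|+|2-2| = 0
Tile 1: at (2,0), goal (0,0), distance |2-0|+|0-0| = 2
Tile 5: at (2,1), goal (1,1), distance |2-1|+|1-1| = 1
Tile 3: at (2,2), goal (0,2), distance |2-0|+|2-2| = 2
Sum: 2 + 1 + 0 + 1 + 0 + 2 + 1 + 2 = 9

Answer: 9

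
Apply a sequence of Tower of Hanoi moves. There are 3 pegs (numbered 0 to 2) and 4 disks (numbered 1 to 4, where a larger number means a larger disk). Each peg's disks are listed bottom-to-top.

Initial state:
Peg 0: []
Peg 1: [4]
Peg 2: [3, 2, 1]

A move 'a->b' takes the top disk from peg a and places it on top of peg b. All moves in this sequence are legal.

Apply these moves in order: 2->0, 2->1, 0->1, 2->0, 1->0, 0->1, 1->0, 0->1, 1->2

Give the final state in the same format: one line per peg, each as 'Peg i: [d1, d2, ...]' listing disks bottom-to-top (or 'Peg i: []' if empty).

Answer: Peg 0: [3]
Peg 1: [4, 2]
Peg 2: [1]

Derivation:
After move 1 (2->0):
Peg 0: [1]
Peg 1: [4]
Peg 2: [3, 2]

After move 2 (2->1):
Peg 0: [1]
Peg 1: [4, 2]
Peg 2: [3]

After move 3 (0->1):
Peg 0: []
Peg 1: [4, 2, 1]
Peg 2: [3]

After move 4 (2->0):
Peg 0: [3]
Peg 1: [4, 2, 1]
Peg 2: []

After move 5 (1->0):
Peg 0: [3, 1]
Peg 1: [4, 2]
Peg 2: []

After move 6 (0->1):
Peg 0: [3]
Peg 1: [4, 2, 1]
Peg 2: []

After move 7 (1->0):
Peg 0: [3, 1]
Peg 1: [4, 2]
Peg 2: []

After move 8 (0->1):
Peg 0: [3]
Peg 1: [4, 2, 1]
Peg 2: []

After move 9 (1->2):
Peg 0: [3]
Peg 1: [4, 2]
Peg 2: [1]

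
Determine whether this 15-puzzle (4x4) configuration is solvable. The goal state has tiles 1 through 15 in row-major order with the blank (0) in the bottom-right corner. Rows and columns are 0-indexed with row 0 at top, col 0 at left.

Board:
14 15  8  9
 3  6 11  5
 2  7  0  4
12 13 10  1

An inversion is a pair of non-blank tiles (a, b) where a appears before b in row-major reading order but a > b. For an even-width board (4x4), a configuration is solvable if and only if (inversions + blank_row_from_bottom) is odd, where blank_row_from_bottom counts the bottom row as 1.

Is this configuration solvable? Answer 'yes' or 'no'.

Inversions: 64
Blank is in row 2 (0-indexed from top), which is row 2 counting from the bottom (bottom = 1).
64 + 2 = 66, which is even, so the puzzle is not solvable.

Answer: no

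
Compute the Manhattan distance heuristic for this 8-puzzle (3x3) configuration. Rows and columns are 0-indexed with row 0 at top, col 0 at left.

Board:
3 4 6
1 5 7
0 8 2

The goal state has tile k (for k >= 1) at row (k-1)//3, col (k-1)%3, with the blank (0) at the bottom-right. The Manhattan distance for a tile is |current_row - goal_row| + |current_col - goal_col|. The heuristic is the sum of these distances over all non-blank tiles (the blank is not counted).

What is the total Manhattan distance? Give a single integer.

Answer: 12

Derivation:
Tile 3: (0,0)->(0,2) = 2
Tile 4: (0,1)->(1,0) = 2
Tile 6: (0,2)->(1,2) = 1
Tile 1: (1,0)->(0,0) = 1
Tile 5: (1,1)->(1,1) = 0
Tile 7: (1,2)->(2,0) = 3
Tile 8: (2,1)->(2,1) = 0
Tile 2: (2,2)->(0,1) = 3
Sum: 2 + 2 + 1 + 1 + 0 + 3 + 0 + 3 = 12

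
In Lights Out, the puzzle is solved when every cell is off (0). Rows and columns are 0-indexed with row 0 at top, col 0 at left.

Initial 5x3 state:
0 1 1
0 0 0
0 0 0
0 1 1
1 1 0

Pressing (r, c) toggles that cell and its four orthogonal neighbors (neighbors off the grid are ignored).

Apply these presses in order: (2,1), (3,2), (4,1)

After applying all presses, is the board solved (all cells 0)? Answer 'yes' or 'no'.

After press 1 at (2,1):
0 1 1
0 1 0
1 1 1
0 0 1
1 1 0

After press 2 at (3,2):
0 1 1
0 1 0
1 1 0
0 1 0
1 1 1

After press 3 at (4,1):
0 1 1
0 1 0
1 1 0
0 0 0
0 0 0

Lights still on: 5

Answer: no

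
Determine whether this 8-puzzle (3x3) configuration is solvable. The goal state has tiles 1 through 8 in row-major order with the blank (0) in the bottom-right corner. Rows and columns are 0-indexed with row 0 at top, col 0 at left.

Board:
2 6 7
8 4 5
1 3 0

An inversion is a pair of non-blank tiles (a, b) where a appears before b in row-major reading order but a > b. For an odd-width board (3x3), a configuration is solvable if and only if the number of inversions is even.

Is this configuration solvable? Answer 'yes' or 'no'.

Answer: no

Derivation:
Inversions (pairs i<j in row-major order where tile[i] > tile[j] > 0): 17
17 is odd, so the puzzle is not solvable.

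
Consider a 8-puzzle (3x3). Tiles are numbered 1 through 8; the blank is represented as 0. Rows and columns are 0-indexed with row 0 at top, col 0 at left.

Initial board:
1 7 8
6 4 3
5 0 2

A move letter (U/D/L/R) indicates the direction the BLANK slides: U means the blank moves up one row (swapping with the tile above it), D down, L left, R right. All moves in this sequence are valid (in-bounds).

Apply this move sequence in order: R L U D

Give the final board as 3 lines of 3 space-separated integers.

After move 1 (R):
1 7 8
6 4 3
5 2 0

After move 2 (L):
1 7 8
6 4 3
5 0 2

After move 3 (U):
1 7 8
6 0 3
5 4 2

After move 4 (D):
1 7 8
6 4 3
5 0 2

Answer: 1 7 8
6 4 3
5 0 2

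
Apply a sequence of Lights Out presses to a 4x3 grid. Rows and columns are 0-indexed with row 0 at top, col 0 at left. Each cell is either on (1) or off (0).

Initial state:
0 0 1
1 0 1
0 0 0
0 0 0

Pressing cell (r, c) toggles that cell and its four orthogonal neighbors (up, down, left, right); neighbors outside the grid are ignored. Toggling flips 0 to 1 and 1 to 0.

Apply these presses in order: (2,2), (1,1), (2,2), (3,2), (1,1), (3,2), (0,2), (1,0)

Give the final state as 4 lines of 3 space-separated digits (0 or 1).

After press 1 at (2,2):
0 0 1
1 0 0
0 1 1
0 0 1

After press 2 at (1,1):
0 1 1
0 1 1
0 0 1
0 0 1

After press 3 at (2,2):
0 1 1
0 1 0
0 1 0
0 0 0

After press 4 at (3,2):
0 1 1
0 1 0
0 1 1
0 1 1

After press 5 at (1,1):
0 0 1
1 0 1
0 0 1
0 1 1

After press 6 at (3,2):
0 0 1
1 0 1
0 0 0
0 0 0

After press 7 at (0,2):
0 1 0
1 0 0
0 0 0
0 0 0

After press 8 at (1,0):
1 1 0
0 1 0
1 0 0
0 0 0

Answer: 1 1 0
0 1 0
1 0 0
0 0 0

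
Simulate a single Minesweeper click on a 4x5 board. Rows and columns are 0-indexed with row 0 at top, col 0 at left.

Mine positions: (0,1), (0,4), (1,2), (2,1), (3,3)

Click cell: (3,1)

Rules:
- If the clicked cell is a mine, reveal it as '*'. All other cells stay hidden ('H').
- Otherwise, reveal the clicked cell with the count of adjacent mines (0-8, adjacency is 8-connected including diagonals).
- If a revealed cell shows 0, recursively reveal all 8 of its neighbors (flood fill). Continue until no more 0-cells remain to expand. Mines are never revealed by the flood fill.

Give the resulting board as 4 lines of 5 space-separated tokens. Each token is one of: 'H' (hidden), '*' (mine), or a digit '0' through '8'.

H H H H H
H H H H H
H H H H H
H 1 H H H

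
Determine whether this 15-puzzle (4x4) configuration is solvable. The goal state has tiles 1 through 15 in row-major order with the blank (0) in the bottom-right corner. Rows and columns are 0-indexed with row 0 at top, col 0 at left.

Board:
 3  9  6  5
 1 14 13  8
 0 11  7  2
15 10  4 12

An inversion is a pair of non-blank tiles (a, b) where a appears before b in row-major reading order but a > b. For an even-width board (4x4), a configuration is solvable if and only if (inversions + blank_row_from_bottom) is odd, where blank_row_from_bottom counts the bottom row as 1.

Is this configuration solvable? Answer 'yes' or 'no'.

Inversions: 44
Blank is in row 2 (0-indexed from top), which is row 2 counting from the bottom (bottom = 1).
44 + 2 = 46, which is even, so the puzzle is not solvable.

Answer: no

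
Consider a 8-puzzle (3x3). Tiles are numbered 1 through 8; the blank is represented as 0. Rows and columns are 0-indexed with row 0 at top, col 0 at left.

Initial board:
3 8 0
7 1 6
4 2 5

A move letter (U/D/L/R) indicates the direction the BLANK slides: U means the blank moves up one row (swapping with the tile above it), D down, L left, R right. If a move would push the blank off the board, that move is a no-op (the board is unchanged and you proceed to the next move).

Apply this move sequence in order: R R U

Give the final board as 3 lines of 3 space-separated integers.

Answer: 3 8 0
7 1 6
4 2 5

Derivation:
After move 1 (R):
3 8 0
7 1 6
4 2 5

After move 2 (R):
3 8 0
7 1 6
4 2 5

After move 3 (U):
3 8 0
7 1 6
4 2 5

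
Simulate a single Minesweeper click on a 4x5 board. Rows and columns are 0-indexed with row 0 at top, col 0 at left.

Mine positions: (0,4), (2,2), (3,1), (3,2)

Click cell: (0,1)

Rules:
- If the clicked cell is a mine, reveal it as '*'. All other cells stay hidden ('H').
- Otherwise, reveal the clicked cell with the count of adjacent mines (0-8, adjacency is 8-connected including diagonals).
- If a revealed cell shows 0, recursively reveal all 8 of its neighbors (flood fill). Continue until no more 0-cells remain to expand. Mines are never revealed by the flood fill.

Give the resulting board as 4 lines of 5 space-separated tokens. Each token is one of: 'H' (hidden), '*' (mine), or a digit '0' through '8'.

0 0 0 1 H
0 1 1 2 H
1 3 H H H
H H H H H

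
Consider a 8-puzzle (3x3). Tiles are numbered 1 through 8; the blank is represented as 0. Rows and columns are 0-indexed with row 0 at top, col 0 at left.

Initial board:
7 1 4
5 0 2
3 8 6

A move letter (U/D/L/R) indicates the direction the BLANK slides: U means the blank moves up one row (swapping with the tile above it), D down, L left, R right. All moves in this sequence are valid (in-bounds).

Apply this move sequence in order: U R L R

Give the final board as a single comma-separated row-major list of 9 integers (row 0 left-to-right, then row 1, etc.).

Answer: 7, 4, 0, 5, 1, 2, 3, 8, 6

Derivation:
After move 1 (U):
7 0 4
5 1 2
3 8 6

After move 2 (R):
7 4 0
5 1 2
3 8 6

After move 3 (L):
7 0 4
5 1 2
3 8 6

After move 4 (R):
7 4 0
5 1 2
3 8 6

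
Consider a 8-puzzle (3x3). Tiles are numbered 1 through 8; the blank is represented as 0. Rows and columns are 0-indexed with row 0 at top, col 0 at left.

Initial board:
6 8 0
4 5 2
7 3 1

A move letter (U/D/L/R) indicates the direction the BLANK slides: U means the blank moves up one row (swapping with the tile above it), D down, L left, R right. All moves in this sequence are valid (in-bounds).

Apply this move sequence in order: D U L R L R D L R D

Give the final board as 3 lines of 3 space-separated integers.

Answer: 6 8 2
4 5 1
7 3 0

Derivation:
After move 1 (D):
6 8 2
4 5 0
7 3 1

After move 2 (U):
6 8 0
4 5 2
7 3 1

After move 3 (L):
6 0 8
4 5 2
7 3 1

After move 4 (R):
6 8 0
4 5 2
7 3 1

After move 5 (L):
6 0 8
4 5 2
7 3 1

After move 6 (R):
6 8 0
4 5 2
7 3 1

After move 7 (D):
6 8 2
4 5 0
7 3 1

After move 8 (L):
6 8 2
4 0 5
7 3 1

After move 9 (R):
6 8 2
4 5 0
7 3 1

After move 10 (D):
6 8 2
4 5 1
7 3 0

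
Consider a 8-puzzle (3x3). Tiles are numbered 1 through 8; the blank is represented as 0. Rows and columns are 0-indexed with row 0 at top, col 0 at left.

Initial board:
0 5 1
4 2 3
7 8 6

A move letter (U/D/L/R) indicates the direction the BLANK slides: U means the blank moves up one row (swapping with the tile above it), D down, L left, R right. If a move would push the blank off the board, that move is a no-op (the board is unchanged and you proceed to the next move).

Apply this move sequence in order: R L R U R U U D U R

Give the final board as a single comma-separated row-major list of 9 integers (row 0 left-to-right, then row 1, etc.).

Answer: 5, 1, 0, 4, 2, 3, 7, 8, 6

Derivation:
After move 1 (R):
5 0 1
4 2 3
7 8 6

After move 2 (L):
0 5 1
4 2 3
7 8 6

After move 3 (R):
5 0 1
4 2 3
7 8 6

After move 4 (U):
5 0 1
4 2 3
7 8 6

After move 5 (R):
5 1 0
4 2 3
7 8 6

After move 6 (U):
5 1 0
4 2 3
7 8 6

After move 7 (U):
5 1 0
4 2 3
7 8 6

After move 8 (D):
5 1 3
4 2 0
7 8 6

After move 9 (U):
5 1 0
4 2 3
7 8 6

After move 10 (R):
5 1 0
4 2 3
7 8 6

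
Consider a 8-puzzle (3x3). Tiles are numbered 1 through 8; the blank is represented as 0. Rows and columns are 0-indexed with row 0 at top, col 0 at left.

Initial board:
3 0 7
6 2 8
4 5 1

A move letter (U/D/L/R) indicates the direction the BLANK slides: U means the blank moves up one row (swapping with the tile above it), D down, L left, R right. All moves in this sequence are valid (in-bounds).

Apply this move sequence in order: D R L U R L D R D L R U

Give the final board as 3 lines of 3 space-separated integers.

After move 1 (D):
3 2 7
6 0 8
4 5 1

After move 2 (R):
3 2 7
6 8 0
4 5 1

After move 3 (L):
3 2 7
6 0 8
4 5 1

After move 4 (U):
3 0 7
6 2 8
4 5 1

After move 5 (R):
3 7 0
6 2 8
4 5 1

After move 6 (L):
3 0 7
6 2 8
4 5 1

After move 7 (D):
3 2 7
6 0 8
4 5 1

After move 8 (R):
3 2 7
6 8 0
4 5 1

After move 9 (D):
3 2 7
6 8 1
4 5 0

After move 10 (L):
3 2 7
6 8 1
4 0 5

After move 11 (R):
3 2 7
6 8 1
4 5 0

After move 12 (U):
3 2 7
6 8 0
4 5 1

Answer: 3 2 7
6 8 0
4 5 1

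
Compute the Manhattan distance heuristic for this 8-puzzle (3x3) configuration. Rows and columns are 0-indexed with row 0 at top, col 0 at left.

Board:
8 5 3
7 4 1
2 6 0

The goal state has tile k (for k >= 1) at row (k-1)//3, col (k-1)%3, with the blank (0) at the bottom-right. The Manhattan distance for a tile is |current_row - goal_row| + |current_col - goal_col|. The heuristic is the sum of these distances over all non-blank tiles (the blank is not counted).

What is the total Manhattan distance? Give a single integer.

Answer: 14

Derivation:
Tile 8: at (0,0), goal (2,1), distance |0-2|+|0-1| = 3
Tile 5: at (0,1), goal (1,1), distance |0-1|+|1-1| = 1
Tile 3: at (0,2), goal (0,2), distance |0-0|+|2-2| = 0
Tile 7: at (1,0), goal (2,0), distance |1-2|+|0-0| = 1
Tile 4: at (1,1), goal (1,0), distance |1-1|+|1-0| = 1
Tile 1: at (1,2), goal (0,0), distance |1-0|+|2-0| = 3
Tile 2: at (2,0), goal (0,1), distance |2-0|+|0-1| = 3
Tile 6: at (2,1), goal (1,2), distance |2-1|+|1-2| = 2
Sum: 3 + 1 + 0 + 1 + 1 + 3 + 3 + 2 = 14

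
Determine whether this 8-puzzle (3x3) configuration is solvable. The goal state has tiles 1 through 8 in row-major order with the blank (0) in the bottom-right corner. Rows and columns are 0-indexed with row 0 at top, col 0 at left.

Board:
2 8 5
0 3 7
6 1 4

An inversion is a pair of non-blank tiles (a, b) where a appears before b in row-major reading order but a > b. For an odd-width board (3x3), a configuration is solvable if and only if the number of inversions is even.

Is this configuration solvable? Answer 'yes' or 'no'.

Inversions (pairs i<j in row-major order where tile[i] > tile[j] > 0): 16
16 is even, so the puzzle is solvable.

Answer: yes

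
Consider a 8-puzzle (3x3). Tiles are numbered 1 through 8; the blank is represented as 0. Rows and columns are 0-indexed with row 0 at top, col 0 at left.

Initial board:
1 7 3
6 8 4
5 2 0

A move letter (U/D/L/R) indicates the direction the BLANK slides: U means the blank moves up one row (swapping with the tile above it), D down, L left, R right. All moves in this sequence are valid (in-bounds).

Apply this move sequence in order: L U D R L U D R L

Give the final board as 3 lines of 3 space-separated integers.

After move 1 (L):
1 7 3
6 8 4
5 0 2

After move 2 (U):
1 7 3
6 0 4
5 8 2

After move 3 (D):
1 7 3
6 8 4
5 0 2

After move 4 (R):
1 7 3
6 8 4
5 2 0

After move 5 (L):
1 7 3
6 8 4
5 0 2

After move 6 (U):
1 7 3
6 0 4
5 8 2

After move 7 (D):
1 7 3
6 8 4
5 0 2

After move 8 (R):
1 7 3
6 8 4
5 2 0

After move 9 (L):
1 7 3
6 8 4
5 0 2

Answer: 1 7 3
6 8 4
5 0 2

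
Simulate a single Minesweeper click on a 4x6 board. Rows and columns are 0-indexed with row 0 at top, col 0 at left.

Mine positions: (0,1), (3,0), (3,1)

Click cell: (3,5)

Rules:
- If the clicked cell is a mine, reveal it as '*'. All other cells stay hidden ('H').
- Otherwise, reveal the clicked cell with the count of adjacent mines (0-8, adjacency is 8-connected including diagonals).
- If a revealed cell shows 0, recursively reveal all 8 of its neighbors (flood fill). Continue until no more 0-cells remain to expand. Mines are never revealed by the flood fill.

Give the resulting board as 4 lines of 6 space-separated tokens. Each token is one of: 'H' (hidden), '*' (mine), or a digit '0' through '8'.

H H 1 0 0 0
H H 1 0 0 0
H H 1 0 0 0
H H 1 0 0 0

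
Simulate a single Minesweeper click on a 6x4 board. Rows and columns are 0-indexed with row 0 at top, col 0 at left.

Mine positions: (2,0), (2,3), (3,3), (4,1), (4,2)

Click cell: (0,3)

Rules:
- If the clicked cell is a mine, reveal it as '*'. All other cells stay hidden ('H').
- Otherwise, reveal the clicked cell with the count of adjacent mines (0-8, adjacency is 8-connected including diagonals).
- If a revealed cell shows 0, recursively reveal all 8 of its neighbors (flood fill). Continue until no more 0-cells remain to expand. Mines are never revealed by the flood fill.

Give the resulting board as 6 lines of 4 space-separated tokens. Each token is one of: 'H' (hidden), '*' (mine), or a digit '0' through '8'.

0 0 0 0
1 1 1 1
H H H H
H H H H
H H H H
H H H H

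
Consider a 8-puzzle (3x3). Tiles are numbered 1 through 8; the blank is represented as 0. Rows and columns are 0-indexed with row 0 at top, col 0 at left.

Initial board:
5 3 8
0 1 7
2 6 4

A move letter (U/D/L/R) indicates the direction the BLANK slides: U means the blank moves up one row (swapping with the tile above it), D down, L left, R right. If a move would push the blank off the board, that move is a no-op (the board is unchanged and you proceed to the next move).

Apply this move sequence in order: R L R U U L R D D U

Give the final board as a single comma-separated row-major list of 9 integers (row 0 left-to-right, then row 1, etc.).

After move 1 (R):
5 3 8
1 0 7
2 6 4

After move 2 (L):
5 3 8
0 1 7
2 6 4

After move 3 (R):
5 3 8
1 0 7
2 6 4

After move 4 (U):
5 0 8
1 3 7
2 6 4

After move 5 (U):
5 0 8
1 3 7
2 6 4

After move 6 (L):
0 5 8
1 3 7
2 6 4

After move 7 (R):
5 0 8
1 3 7
2 6 4

After move 8 (D):
5 3 8
1 0 7
2 6 4

After move 9 (D):
5 3 8
1 6 7
2 0 4

After move 10 (U):
5 3 8
1 0 7
2 6 4

Answer: 5, 3, 8, 1, 0, 7, 2, 6, 4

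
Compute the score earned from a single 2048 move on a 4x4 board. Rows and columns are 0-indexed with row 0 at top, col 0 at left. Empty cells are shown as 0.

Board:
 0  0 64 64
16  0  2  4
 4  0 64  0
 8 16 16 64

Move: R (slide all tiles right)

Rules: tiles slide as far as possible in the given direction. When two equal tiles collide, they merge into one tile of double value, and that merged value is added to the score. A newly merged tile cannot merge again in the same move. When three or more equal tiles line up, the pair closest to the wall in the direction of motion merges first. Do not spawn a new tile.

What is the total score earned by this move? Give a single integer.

Answer: 160

Derivation:
Slide right:
row 0: [0, 0, 64, 64] -> [0, 0, 0, 128]  score +128 (running 128)
row 1: [16, 0, 2, 4] -> [0, 16, 2, 4]  score +0 (running 128)
row 2: [4, 0, 64, 0] -> [0, 0, 4, 64]  score +0 (running 128)
row 3: [8, 16, 16, 64] -> [0, 8, 32, 64]  score +32 (running 160)
Board after move:
  0   0   0 128
  0  16   2   4
  0   0   4  64
  0   8  32  64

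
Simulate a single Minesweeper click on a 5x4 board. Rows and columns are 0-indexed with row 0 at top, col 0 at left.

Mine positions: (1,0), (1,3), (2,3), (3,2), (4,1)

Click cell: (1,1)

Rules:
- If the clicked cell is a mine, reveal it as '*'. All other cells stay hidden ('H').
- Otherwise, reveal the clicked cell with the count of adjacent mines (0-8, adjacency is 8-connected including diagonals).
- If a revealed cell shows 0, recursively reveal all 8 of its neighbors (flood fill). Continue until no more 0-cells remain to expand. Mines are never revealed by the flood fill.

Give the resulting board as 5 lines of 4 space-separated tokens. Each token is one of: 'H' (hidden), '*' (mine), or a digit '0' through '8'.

H H H H
H 1 H H
H H H H
H H H H
H H H H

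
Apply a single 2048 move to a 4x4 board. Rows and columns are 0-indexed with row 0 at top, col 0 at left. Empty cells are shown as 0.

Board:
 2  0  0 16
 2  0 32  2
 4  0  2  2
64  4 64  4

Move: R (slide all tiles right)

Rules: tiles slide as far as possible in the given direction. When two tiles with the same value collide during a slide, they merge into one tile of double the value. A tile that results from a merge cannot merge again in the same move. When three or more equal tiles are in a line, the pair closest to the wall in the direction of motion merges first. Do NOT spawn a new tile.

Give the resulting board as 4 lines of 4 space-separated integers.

Slide right:
row 0: [2, 0, 0, 16] -> [0, 0, 2, 16]
row 1: [2, 0, 32, 2] -> [0, 2, 32, 2]
row 2: [4, 0, 2, 2] -> [0, 0, 4, 4]
row 3: [64, 4, 64, 4] -> [64, 4, 64, 4]

Answer:  0  0  2 16
 0  2 32  2
 0  0  4  4
64  4 64  4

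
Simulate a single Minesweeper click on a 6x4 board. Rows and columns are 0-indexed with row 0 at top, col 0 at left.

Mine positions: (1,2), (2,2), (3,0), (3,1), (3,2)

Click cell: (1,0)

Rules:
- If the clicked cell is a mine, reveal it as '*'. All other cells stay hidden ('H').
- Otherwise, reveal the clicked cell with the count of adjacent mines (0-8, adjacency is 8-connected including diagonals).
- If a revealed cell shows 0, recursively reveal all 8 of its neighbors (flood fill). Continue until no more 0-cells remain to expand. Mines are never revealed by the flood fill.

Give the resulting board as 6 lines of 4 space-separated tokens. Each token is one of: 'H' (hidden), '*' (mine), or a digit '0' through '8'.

0 1 H H
0 2 H H
2 5 H H
H H H H
H H H H
H H H H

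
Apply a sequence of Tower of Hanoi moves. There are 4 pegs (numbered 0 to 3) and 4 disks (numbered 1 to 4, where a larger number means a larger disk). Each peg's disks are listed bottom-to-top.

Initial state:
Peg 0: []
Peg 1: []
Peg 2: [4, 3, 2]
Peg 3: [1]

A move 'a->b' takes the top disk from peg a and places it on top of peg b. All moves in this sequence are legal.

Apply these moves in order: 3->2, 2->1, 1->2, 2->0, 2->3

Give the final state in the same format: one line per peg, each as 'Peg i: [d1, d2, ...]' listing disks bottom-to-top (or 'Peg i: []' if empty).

Answer: Peg 0: [1]
Peg 1: []
Peg 2: [4, 3]
Peg 3: [2]

Derivation:
After move 1 (3->2):
Peg 0: []
Peg 1: []
Peg 2: [4, 3, 2, 1]
Peg 3: []

After move 2 (2->1):
Peg 0: []
Peg 1: [1]
Peg 2: [4, 3, 2]
Peg 3: []

After move 3 (1->2):
Peg 0: []
Peg 1: []
Peg 2: [4, 3, 2, 1]
Peg 3: []

After move 4 (2->0):
Peg 0: [1]
Peg 1: []
Peg 2: [4, 3, 2]
Peg 3: []

After move 5 (2->3):
Peg 0: [1]
Peg 1: []
Peg 2: [4, 3]
Peg 3: [2]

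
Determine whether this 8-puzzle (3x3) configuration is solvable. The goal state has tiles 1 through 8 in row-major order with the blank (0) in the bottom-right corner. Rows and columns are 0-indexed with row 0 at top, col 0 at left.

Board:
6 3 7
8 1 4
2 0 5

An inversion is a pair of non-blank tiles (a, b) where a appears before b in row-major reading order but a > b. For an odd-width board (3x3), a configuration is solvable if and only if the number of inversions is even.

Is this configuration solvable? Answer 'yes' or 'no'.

Answer: yes

Derivation:
Inversions (pairs i<j in row-major order where tile[i] > tile[j] > 0): 16
16 is even, so the puzzle is solvable.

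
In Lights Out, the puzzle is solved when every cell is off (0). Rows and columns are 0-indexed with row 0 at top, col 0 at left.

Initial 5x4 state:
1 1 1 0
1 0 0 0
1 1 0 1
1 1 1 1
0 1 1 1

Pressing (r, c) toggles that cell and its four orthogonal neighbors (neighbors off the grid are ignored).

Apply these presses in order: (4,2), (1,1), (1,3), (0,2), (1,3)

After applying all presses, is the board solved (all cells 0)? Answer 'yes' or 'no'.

Answer: no

Derivation:
After press 1 at (4,2):
1 1 1 0
1 0 0 0
1 1 0 1
1 1 0 1
0 0 0 0

After press 2 at (1,1):
1 0 1 0
0 1 1 0
1 0 0 1
1 1 0 1
0 0 0 0

After press 3 at (1,3):
1 0 1 1
0 1 0 1
1 0 0 0
1 1 0 1
0 0 0 0

After press 4 at (0,2):
1 1 0 0
0 1 1 1
1 0 0 0
1 1 0 1
0 0 0 0

After press 5 at (1,3):
1 1 0 1
0 1 0 0
1 0 0 1
1 1 0 1
0 0 0 0

Lights still on: 9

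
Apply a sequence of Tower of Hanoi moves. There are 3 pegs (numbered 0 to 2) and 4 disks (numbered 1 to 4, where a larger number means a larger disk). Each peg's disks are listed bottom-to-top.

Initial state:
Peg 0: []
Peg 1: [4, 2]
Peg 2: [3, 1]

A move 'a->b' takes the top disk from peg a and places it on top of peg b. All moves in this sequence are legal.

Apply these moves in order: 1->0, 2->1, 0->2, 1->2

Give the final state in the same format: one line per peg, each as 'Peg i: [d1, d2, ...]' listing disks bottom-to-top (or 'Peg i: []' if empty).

Answer: Peg 0: []
Peg 1: [4]
Peg 2: [3, 2, 1]

Derivation:
After move 1 (1->0):
Peg 0: [2]
Peg 1: [4]
Peg 2: [3, 1]

After move 2 (2->1):
Peg 0: [2]
Peg 1: [4, 1]
Peg 2: [3]

After move 3 (0->2):
Peg 0: []
Peg 1: [4, 1]
Peg 2: [3, 2]

After move 4 (1->2):
Peg 0: []
Peg 1: [4]
Peg 2: [3, 2, 1]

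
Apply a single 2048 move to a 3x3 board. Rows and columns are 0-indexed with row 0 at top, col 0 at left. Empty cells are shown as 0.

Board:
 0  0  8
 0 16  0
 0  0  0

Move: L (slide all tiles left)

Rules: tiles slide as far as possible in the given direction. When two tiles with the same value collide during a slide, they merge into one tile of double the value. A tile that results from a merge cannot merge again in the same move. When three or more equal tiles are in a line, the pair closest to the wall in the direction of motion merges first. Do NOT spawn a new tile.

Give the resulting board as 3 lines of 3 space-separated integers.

Slide left:
row 0: [0, 0, 8] -> [8, 0, 0]
row 1: [0, 16, 0] -> [16, 0, 0]
row 2: [0, 0, 0] -> [0, 0, 0]

Answer:  8  0  0
16  0  0
 0  0  0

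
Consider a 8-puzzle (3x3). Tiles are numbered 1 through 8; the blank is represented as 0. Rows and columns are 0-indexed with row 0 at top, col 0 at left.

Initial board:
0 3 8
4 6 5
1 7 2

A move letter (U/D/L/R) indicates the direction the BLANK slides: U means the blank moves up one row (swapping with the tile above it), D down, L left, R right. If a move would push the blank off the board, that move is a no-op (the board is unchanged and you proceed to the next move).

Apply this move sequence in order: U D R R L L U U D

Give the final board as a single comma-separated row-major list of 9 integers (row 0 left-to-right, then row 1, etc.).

Answer: 4, 3, 8, 0, 6, 5, 1, 7, 2

Derivation:
After move 1 (U):
0 3 8
4 6 5
1 7 2

After move 2 (D):
4 3 8
0 6 5
1 7 2

After move 3 (R):
4 3 8
6 0 5
1 7 2

After move 4 (R):
4 3 8
6 5 0
1 7 2

After move 5 (L):
4 3 8
6 0 5
1 7 2

After move 6 (L):
4 3 8
0 6 5
1 7 2

After move 7 (U):
0 3 8
4 6 5
1 7 2

After move 8 (U):
0 3 8
4 6 5
1 7 2

After move 9 (D):
4 3 8
0 6 5
1 7 2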